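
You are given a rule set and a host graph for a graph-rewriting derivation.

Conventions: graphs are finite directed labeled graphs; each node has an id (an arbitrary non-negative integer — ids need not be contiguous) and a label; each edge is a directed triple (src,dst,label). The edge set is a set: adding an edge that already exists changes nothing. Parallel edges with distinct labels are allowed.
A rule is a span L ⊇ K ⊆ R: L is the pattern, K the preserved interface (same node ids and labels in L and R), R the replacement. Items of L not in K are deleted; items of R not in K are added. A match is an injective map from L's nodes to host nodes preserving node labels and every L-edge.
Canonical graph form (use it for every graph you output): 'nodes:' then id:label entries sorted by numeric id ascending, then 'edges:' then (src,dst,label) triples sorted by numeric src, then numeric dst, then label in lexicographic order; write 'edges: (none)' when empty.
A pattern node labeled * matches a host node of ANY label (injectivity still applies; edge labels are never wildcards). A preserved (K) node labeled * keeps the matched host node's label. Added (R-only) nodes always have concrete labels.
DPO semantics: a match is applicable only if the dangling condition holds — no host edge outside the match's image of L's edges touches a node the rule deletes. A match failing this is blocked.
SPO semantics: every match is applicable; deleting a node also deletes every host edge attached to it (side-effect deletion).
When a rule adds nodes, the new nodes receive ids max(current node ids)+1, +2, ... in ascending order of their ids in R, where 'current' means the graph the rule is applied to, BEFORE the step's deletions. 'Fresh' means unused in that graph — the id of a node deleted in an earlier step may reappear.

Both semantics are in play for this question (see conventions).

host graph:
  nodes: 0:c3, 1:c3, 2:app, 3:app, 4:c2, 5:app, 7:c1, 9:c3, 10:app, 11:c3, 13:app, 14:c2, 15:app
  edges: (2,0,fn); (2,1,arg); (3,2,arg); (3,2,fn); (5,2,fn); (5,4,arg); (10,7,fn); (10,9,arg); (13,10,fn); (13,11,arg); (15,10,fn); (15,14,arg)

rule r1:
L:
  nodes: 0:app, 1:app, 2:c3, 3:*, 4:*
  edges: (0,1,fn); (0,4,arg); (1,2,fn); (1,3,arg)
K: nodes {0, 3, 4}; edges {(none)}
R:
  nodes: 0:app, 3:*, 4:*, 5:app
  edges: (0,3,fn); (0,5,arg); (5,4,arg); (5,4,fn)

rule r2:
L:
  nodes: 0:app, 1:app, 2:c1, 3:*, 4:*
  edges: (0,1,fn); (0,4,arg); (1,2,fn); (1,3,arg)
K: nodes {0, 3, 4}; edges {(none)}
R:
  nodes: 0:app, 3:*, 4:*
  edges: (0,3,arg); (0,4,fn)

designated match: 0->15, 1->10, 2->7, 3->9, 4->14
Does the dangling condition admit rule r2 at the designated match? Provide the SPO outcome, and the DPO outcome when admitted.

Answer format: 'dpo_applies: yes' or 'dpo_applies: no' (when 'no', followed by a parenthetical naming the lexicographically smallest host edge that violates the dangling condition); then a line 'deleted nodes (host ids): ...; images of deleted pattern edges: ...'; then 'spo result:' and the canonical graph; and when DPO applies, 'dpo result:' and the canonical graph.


dpo_applies: no
(the rule deletes node 10, which keeps host edge (13,10,fn) outside the match image — the dangling condition fails, DPO blocks; SPO proceeds and side-deletes such edges)
deleted nodes (host ids): 7, 10; images of deleted pattern edges: (10,7,fn); (10,9,arg); (15,10,fn); (15,14,arg)
spo result:
nodes: 0:c3, 1:c3, 2:app, 3:app, 4:c2, 5:app, 9:c3, 11:c3, 13:app, 14:c2, 15:app
edges: (2,0,fn); (2,1,arg); (3,2,arg); (3,2,fn); (5,2,fn); (5,4,arg); (13,11,arg); (15,9,arg); (15,14,fn)


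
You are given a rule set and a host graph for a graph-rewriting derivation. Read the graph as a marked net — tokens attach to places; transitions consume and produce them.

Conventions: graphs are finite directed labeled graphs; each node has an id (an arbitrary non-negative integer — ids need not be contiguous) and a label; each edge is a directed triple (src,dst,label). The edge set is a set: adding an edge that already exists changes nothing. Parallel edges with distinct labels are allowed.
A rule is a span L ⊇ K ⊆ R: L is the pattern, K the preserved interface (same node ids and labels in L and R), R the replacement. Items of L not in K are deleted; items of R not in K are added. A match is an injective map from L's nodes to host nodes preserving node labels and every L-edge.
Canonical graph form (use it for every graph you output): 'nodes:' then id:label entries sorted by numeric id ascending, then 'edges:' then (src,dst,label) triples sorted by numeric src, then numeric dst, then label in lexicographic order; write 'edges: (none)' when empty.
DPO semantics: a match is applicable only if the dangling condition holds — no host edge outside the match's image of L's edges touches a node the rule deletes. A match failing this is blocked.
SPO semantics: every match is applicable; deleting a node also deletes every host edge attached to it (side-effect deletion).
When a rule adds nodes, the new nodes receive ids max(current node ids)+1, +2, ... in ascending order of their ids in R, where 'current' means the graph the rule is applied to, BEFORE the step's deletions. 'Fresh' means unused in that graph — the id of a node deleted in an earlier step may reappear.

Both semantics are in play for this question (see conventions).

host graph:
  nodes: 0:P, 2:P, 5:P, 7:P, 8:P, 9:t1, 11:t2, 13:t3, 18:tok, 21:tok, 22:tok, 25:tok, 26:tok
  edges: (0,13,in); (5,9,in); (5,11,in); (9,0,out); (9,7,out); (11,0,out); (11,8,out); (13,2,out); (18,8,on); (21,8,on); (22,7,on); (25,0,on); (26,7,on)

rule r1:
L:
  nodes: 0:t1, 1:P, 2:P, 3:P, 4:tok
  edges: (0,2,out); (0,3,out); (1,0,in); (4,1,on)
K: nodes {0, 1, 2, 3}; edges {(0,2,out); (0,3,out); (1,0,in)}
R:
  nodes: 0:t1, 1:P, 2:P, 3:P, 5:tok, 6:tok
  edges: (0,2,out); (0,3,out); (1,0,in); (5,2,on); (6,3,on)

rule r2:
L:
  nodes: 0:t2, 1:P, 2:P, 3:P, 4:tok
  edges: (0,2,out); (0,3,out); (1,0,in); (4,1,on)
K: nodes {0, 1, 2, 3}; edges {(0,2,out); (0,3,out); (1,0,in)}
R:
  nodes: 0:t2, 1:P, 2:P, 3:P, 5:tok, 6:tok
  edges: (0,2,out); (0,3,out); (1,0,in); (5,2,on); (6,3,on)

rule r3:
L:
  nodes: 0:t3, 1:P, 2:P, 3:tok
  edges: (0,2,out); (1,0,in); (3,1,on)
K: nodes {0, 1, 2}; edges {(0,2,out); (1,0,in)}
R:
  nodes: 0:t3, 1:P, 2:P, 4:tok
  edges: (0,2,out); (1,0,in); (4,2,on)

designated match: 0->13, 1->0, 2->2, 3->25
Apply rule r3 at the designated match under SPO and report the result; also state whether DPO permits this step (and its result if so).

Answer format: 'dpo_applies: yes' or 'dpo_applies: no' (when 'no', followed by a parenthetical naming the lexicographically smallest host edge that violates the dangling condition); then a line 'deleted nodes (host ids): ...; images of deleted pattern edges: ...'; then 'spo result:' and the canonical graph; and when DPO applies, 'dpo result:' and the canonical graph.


dpo_applies: yes
deleted nodes (host ids): 25; images of deleted pattern edges: (25,0,on)
spo result:
nodes: 0:P, 2:P, 5:P, 7:P, 8:P, 9:t1, 11:t2, 13:t3, 18:tok, 21:tok, 22:tok, 26:tok, 27:tok
edges: (0,13,in); (5,9,in); (5,11,in); (9,0,out); (9,7,out); (11,0,out); (11,8,out); (13,2,out); (18,8,on); (21,8,on); (22,7,on); (26,7,on); (27,2,on)
dpo result:
nodes: 0:P, 2:P, 5:P, 7:P, 8:P, 9:t1, 11:t2, 13:t3, 18:tok, 21:tok, 22:tok, 26:tok, 27:tok
edges: (0,13,in); (5,9,in); (5,11,in); (9,0,out); (9,7,out); (11,0,out); (11,8,out); (13,2,out); (18,8,on); (21,8,on); (22,7,on); (26,7,on); (27,2,on)


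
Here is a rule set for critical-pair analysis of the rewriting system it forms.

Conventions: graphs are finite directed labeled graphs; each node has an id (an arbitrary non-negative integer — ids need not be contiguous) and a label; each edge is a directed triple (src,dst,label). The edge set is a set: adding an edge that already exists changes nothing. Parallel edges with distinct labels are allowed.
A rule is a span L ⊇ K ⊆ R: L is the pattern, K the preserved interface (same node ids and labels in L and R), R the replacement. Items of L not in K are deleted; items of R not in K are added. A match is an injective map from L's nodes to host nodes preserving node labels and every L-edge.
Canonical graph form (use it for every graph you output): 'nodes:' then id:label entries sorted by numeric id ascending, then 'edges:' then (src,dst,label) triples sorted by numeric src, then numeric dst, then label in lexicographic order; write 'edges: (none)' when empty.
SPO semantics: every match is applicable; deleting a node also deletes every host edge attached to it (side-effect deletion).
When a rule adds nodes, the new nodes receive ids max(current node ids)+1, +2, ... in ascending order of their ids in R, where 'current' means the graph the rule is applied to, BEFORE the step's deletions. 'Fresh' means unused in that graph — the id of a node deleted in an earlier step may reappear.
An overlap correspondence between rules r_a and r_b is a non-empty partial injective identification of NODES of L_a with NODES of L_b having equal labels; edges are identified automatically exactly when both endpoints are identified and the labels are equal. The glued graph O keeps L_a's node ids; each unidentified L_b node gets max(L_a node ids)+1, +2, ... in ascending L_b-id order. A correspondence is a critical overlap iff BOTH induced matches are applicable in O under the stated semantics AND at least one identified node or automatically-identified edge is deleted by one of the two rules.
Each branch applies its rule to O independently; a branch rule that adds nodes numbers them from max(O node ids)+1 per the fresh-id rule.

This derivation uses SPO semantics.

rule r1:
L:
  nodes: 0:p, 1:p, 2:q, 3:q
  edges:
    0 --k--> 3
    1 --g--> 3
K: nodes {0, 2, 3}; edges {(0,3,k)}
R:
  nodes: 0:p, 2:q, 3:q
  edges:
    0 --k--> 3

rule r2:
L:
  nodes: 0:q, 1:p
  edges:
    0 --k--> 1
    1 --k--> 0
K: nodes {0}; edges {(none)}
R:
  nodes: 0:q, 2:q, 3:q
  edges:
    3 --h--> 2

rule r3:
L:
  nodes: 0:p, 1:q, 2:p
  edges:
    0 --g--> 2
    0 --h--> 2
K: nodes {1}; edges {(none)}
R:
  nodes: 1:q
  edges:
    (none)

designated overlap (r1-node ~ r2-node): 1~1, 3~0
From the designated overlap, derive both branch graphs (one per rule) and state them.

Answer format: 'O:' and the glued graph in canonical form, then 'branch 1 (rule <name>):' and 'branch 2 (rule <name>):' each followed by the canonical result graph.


O:
nodes: 0:p, 1:p, 2:q, 3:q
edges: (0,3,k); (1,3,g); (1,3,k); (3,1,k)
branch 1 (rule r1):
nodes: 0:p, 2:q, 3:q
edges: (0,3,k)
branch 2 (rule r2):
nodes: 0:p, 2:q, 3:q, 4:q, 5:q
edges: (0,3,k); (5,4,h)


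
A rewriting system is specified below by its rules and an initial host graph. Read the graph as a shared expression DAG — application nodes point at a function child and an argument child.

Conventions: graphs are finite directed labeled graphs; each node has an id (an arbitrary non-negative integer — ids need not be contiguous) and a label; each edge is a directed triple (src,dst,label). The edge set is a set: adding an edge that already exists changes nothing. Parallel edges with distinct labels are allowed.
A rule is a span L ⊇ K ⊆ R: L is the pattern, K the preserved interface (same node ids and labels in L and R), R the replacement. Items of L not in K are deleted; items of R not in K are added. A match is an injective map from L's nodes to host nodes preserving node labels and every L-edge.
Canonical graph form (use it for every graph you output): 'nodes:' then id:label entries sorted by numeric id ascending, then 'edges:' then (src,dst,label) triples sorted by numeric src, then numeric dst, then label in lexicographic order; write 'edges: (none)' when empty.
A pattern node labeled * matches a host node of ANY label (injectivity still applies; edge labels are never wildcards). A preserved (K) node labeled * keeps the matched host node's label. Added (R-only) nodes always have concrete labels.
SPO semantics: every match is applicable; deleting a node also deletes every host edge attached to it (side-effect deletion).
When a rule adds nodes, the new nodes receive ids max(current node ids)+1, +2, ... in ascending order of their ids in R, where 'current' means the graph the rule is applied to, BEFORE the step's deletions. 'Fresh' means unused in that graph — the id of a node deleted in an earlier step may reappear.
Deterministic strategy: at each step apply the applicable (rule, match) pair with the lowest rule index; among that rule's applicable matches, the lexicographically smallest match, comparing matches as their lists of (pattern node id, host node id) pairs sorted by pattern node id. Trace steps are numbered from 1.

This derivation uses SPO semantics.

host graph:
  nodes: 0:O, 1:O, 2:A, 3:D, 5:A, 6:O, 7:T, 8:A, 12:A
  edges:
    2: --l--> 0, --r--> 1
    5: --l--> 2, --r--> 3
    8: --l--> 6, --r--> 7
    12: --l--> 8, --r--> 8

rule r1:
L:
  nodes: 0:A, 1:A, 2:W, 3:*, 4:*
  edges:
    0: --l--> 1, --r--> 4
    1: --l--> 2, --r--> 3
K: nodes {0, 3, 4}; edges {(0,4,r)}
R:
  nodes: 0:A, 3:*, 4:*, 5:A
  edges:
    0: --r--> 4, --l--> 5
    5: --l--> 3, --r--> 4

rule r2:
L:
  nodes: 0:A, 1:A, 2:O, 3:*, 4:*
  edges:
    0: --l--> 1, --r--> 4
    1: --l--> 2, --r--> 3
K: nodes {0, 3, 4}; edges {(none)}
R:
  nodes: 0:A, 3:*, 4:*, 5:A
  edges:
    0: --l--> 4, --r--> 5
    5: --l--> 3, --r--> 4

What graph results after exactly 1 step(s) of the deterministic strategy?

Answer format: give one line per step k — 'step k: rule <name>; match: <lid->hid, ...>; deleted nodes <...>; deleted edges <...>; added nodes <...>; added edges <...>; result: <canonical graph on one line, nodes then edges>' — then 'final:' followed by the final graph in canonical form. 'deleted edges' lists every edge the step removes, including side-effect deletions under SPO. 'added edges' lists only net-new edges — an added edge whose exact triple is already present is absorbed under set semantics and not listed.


step 1: rule r2; match: 0->5, 1->2, 2->0, 3->1, 4->3; deleted nodes 0, 2; deleted edges (2,0,l); (2,1,r); (5,2,l); (5,3,r); added nodes 13; added edges (5,3,l); (5,13,r); (13,1,l); (13,3,r); result: nodes: 1:O, 3:D, 5:A, 6:O, 7:T, 8:A, 12:A, 13:A edges: (5,3,l); (5,13,r); (8,6,l); (8,7,r); (12,8,l); (12,8,r); (13,1,l); (13,3,r)
final:
nodes: 1:O, 3:D, 5:A, 6:O, 7:T, 8:A, 12:A, 13:A
edges: (5,3,l); (5,13,r); (8,6,l); (8,7,r); (12,8,l); (12,8,r); (13,1,l); (13,3,r)


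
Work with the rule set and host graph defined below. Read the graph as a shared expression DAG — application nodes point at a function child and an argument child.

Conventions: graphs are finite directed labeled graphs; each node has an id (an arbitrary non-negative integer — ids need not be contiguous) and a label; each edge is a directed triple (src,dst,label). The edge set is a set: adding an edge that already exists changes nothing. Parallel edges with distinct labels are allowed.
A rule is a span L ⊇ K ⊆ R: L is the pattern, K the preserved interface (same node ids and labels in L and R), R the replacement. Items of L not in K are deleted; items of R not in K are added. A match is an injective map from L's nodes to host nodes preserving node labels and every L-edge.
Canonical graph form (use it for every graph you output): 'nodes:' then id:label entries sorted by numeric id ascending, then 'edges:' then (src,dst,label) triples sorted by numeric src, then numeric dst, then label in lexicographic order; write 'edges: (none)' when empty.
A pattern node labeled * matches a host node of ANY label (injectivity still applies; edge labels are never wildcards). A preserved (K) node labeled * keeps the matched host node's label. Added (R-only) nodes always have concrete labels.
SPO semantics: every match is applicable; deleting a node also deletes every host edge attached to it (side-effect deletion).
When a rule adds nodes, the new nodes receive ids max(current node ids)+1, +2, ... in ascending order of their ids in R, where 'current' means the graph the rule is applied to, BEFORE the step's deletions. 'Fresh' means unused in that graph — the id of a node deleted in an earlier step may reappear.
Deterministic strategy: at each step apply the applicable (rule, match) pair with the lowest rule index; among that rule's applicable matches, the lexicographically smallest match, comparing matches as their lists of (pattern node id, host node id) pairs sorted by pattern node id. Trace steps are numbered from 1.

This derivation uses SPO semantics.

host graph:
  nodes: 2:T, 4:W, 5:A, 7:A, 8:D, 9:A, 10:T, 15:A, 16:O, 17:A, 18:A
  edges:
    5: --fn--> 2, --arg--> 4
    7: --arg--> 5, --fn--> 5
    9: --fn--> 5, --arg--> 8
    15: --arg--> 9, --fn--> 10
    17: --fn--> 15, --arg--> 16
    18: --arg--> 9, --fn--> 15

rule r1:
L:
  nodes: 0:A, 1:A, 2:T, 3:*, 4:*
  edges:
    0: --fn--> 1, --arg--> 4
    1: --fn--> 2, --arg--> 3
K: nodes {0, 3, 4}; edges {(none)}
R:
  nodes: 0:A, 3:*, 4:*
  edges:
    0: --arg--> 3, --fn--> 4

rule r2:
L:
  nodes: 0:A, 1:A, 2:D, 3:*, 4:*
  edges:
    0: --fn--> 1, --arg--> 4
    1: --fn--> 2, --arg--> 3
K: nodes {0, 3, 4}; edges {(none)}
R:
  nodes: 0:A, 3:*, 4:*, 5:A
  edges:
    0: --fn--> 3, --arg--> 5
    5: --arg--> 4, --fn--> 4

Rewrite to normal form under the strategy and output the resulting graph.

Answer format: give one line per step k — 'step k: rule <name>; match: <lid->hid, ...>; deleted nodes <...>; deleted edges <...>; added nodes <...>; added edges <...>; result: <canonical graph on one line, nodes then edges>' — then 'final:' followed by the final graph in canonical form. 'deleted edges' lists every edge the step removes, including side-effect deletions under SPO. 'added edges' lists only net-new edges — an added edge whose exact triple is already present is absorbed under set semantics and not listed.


step 1: rule r1; match: 0->9, 1->5, 2->2, 3->4, 4->8; deleted nodes 2, 5; deleted edges (5,2,fn); (5,4,arg); (7,5,arg); (7,5,fn); (9,5,fn); (9,8,arg); added nodes (none); added edges (9,4,arg); (9,8,fn); result: nodes: 4:W, 7:A, 8:D, 9:A, 10:T, 15:A, 16:O, 17:A, 18:A edges: (9,4,arg); (9,8,fn); (15,9,arg); (15,10,fn); (17,15,fn); (17,16,arg); (18,9,arg); (18,15,fn)
step 2: rule r1; match: 0->17, 1->15, 2->10, 3->9, 4->16; deleted nodes 10, 15; deleted edges (15,9,arg); (15,10,fn); (17,15,fn); (17,16,arg); (18,15,fn); added nodes (none); added edges (17,9,arg); (17,16,fn); result: nodes: 4:W, 7:A, 8:D, 9:A, 16:O, 17:A, 18:A edges: (9,4,arg); (9,8,fn); (17,9,arg); (17,16,fn); (18,9,arg)
final:
nodes: 4:W, 7:A, 8:D, 9:A, 16:O, 17:A, 18:A
edges: (9,4,arg); (9,8,fn); (17,9,arg); (17,16,fn); (18,9,arg)


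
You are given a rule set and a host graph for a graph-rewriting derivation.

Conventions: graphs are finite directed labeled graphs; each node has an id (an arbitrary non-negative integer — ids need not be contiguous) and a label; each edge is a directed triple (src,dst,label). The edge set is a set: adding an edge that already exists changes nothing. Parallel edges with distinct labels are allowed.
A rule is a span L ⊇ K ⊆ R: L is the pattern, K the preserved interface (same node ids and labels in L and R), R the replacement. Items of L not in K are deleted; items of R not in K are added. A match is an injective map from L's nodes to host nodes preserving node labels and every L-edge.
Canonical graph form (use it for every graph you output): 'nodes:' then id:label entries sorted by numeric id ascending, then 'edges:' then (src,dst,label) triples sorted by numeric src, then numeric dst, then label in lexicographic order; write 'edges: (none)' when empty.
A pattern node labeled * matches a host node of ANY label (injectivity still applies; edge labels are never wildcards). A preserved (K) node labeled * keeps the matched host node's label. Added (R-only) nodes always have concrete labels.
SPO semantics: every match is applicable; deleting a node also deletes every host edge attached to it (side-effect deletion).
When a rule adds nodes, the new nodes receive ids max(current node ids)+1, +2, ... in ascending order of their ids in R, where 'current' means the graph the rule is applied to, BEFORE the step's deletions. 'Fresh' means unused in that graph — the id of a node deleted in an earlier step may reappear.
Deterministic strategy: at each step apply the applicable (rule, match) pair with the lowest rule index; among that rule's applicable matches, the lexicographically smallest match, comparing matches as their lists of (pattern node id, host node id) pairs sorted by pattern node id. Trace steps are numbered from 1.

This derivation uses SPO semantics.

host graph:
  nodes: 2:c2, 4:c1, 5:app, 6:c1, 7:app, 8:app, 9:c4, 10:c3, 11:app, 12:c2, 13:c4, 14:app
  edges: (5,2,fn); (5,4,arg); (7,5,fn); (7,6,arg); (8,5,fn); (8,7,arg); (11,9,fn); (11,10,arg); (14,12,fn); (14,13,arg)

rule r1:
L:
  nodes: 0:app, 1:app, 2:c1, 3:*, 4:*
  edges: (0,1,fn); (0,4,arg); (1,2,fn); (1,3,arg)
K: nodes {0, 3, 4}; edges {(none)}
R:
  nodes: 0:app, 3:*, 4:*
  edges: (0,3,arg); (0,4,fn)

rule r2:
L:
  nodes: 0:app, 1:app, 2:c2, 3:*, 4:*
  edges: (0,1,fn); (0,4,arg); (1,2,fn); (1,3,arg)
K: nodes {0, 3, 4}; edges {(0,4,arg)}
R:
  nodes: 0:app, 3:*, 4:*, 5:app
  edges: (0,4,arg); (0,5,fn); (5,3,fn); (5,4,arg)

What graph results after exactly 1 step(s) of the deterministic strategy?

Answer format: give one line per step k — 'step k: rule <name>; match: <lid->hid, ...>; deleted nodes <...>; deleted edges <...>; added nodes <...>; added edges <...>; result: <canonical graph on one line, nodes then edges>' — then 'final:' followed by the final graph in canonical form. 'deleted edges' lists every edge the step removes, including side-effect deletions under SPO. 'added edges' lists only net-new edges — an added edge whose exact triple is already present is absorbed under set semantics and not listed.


step 1: rule r2; match: 0->7, 1->5, 2->2, 3->4, 4->6; deleted nodes 2, 5; deleted edges (5,2,fn); (5,4,arg); (7,5,fn); (8,5,fn); added nodes 15; added edges (7,15,fn); (15,4,fn); (15,6,arg); result: nodes: 4:c1, 6:c1, 7:app, 8:app, 9:c4, 10:c3, 11:app, 12:c2, 13:c4, 14:app, 15:app edges: (7,6,arg); (7,15,fn); (8,7,arg); (11,9,fn); (11,10,arg); (14,12,fn); (14,13,arg); (15,4,fn); (15,6,arg)
final:
nodes: 4:c1, 6:c1, 7:app, 8:app, 9:c4, 10:c3, 11:app, 12:c2, 13:c4, 14:app, 15:app
edges: (7,6,arg); (7,15,fn); (8,7,arg); (11,9,fn); (11,10,arg); (14,12,fn); (14,13,arg); (15,4,fn); (15,6,arg)


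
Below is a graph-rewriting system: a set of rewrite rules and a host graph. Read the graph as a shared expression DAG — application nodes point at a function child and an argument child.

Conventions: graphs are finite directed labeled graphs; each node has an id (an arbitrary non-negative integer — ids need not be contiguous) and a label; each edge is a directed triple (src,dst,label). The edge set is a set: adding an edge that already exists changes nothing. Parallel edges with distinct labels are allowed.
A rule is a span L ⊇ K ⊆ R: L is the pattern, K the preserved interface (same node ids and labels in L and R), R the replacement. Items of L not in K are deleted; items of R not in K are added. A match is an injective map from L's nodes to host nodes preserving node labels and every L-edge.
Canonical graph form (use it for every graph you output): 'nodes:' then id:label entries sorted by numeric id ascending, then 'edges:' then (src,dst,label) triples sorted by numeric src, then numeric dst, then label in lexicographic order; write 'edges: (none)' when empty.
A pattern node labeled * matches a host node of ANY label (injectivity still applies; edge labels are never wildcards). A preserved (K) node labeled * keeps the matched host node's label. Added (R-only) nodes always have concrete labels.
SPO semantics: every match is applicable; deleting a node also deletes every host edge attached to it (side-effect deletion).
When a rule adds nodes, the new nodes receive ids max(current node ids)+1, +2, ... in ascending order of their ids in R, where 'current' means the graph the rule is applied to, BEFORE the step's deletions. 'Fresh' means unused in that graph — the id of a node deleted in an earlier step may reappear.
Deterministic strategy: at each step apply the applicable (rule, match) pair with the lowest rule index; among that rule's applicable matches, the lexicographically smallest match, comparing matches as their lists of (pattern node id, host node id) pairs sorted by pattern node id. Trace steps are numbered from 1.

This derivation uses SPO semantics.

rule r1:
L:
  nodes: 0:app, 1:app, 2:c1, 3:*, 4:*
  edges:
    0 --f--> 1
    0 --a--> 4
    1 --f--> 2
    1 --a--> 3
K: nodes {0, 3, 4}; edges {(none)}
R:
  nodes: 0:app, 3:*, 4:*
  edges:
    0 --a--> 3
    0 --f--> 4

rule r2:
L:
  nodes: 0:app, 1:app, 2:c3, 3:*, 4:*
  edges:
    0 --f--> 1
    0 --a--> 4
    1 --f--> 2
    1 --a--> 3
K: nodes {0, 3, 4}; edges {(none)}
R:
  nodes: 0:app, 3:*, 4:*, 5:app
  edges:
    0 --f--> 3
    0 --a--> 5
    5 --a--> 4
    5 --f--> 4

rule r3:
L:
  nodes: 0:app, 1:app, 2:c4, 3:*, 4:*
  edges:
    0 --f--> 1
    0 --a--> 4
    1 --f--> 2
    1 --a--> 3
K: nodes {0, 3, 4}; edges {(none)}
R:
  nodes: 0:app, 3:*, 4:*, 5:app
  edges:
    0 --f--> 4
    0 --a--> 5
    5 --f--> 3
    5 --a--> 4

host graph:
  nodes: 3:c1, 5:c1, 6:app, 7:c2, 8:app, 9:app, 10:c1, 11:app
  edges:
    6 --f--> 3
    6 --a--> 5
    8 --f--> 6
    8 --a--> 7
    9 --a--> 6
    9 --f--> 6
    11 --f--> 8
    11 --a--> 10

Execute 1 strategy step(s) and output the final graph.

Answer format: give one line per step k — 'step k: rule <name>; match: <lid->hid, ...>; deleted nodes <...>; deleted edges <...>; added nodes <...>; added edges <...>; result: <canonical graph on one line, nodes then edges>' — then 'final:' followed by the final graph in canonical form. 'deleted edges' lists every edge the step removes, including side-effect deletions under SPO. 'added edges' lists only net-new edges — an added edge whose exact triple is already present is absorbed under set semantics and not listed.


step 1: rule r1; match: 0->8, 1->6, 2->3, 3->5, 4->7; deleted nodes 3, 6; deleted edges (6,3,f); (6,5,a); (8,6,f); (8,7,a); (9,6,a); (9,6,f); added nodes (none); added edges (8,5,a); (8,7,f); result: nodes: 5:c1, 7:c2, 8:app, 9:app, 10:c1, 11:app edges: (8,5,a); (8,7,f); (11,8,f); (11,10,a)
final:
nodes: 5:c1, 7:c2, 8:app, 9:app, 10:c1, 11:app
edges: (8,5,a); (8,7,f); (11,8,f); (11,10,a)


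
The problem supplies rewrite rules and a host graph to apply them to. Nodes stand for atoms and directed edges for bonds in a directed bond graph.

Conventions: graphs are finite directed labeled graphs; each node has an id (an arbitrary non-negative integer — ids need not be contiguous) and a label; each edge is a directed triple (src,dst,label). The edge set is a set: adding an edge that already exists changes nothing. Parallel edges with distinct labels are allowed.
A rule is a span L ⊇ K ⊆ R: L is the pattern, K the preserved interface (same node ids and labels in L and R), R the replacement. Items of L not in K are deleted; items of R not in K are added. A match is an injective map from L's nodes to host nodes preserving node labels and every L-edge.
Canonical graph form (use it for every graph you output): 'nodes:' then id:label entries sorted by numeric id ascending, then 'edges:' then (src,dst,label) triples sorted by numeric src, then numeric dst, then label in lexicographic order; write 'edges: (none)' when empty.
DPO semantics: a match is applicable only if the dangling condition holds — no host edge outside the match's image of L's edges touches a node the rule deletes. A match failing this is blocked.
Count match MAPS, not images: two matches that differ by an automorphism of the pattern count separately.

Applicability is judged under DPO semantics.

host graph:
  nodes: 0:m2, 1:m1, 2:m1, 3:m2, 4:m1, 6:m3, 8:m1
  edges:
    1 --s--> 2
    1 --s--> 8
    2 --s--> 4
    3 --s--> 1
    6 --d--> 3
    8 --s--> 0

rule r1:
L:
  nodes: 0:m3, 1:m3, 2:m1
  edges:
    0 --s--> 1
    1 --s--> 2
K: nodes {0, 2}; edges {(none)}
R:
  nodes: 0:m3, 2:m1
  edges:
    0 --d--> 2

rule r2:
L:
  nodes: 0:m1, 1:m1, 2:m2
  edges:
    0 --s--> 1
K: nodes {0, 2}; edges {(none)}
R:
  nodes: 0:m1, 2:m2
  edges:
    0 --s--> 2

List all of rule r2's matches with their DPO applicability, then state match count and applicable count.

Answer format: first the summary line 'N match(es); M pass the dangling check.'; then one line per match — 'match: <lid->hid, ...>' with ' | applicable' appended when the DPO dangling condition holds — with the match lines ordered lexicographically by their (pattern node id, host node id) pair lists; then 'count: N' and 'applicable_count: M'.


6 match(es); 2 pass the dangling check.
match: 0->1, 1->2, 2->0
match: 0->1, 1->2, 2->3
match: 0->1, 1->8, 2->0
match: 0->1, 1->8, 2->3
match: 0->2, 1->4, 2->0 | applicable
match: 0->2, 1->4, 2->3 | applicable
count: 6
applicable_count: 2


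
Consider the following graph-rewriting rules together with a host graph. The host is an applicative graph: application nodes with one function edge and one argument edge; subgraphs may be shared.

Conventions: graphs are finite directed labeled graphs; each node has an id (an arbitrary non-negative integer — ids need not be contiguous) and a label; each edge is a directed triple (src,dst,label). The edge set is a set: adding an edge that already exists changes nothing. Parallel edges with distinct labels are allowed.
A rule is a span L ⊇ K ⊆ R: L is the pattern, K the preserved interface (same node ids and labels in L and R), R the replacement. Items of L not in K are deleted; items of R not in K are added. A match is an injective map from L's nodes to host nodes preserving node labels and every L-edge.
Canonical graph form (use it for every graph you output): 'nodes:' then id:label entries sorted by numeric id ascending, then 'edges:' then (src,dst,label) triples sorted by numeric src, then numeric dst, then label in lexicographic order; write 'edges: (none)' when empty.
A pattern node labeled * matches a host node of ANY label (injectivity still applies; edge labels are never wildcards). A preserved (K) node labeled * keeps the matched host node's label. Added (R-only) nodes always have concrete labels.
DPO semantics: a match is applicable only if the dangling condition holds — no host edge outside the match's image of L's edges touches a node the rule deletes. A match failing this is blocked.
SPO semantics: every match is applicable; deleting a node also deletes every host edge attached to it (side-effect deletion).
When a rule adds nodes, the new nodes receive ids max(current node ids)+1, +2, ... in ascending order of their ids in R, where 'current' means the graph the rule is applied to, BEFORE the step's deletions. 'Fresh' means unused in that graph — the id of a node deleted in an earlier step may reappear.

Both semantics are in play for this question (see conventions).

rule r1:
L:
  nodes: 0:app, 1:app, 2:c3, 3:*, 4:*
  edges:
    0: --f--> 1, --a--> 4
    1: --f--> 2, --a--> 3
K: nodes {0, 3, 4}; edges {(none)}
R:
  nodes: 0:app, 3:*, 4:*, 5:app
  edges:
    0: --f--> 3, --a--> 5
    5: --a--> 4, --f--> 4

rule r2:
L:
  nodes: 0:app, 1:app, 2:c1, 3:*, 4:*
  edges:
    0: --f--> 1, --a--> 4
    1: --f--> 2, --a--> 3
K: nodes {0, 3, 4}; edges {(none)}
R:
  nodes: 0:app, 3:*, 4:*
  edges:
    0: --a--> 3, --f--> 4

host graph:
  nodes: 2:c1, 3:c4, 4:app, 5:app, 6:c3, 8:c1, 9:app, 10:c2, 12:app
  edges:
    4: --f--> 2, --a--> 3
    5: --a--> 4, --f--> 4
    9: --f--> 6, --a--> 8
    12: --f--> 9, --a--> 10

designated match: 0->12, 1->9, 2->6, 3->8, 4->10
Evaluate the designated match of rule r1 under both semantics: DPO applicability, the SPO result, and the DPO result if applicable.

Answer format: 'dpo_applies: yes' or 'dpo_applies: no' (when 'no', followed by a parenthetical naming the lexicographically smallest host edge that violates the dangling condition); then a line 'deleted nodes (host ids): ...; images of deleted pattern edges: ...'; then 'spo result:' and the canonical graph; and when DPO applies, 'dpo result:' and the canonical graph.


dpo_applies: yes
deleted nodes (host ids): 6, 9; images of deleted pattern edges: (9,6,f); (9,8,a); (12,9,f); (12,10,a)
spo result:
nodes: 2:c1, 3:c4, 4:app, 5:app, 8:c1, 10:c2, 12:app, 13:app
edges: (4,2,f); (4,3,a); (5,4,a); (5,4,f); (12,8,f); (12,13,a); (13,10,a); (13,10,f)
dpo result:
nodes: 2:c1, 3:c4, 4:app, 5:app, 8:c1, 10:c2, 12:app, 13:app
edges: (4,2,f); (4,3,a); (5,4,a); (5,4,f); (12,8,f); (12,13,a); (13,10,a); (13,10,f)


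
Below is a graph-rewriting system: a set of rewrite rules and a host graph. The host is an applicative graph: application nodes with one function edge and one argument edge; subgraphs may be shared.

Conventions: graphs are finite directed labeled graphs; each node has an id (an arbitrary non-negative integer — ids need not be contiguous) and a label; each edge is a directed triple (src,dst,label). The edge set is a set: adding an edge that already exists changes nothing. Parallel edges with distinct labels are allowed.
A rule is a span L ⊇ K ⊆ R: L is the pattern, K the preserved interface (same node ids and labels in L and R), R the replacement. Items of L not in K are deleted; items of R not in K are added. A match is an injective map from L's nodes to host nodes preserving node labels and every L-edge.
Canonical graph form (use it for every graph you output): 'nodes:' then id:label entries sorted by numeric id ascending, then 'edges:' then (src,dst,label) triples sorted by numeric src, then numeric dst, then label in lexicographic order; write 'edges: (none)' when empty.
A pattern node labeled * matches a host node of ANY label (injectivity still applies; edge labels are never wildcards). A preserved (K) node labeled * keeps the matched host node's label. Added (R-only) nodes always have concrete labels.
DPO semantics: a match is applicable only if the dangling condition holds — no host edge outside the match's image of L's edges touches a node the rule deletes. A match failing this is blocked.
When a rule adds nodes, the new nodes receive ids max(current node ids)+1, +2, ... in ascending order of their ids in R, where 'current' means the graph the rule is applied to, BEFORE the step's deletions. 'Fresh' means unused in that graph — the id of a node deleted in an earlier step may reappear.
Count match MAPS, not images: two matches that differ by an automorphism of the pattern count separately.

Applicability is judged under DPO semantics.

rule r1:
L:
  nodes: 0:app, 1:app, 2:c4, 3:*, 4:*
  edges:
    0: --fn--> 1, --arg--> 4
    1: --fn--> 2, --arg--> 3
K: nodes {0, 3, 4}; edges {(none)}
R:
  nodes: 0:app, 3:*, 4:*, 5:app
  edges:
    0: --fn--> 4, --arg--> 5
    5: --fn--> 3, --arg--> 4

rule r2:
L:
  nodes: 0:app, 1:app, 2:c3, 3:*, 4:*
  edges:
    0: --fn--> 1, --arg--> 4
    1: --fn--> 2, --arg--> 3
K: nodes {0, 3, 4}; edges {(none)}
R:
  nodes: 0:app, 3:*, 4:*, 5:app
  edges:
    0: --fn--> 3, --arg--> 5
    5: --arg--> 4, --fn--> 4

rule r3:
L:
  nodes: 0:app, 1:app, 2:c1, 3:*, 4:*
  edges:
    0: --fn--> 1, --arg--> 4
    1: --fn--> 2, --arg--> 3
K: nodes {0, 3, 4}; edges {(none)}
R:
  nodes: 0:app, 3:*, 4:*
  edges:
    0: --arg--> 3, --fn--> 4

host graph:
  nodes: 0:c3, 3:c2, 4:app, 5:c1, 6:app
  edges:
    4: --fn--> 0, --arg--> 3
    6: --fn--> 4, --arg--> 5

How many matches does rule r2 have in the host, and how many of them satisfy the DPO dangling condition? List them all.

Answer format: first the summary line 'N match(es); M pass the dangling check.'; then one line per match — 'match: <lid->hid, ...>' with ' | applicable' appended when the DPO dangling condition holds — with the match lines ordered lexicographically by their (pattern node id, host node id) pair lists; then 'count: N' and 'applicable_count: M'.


1 match(es); 1 pass the dangling check.
match: 0->6, 1->4, 2->0, 3->3, 4->5 | applicable
count: 1
applicable_count: 1


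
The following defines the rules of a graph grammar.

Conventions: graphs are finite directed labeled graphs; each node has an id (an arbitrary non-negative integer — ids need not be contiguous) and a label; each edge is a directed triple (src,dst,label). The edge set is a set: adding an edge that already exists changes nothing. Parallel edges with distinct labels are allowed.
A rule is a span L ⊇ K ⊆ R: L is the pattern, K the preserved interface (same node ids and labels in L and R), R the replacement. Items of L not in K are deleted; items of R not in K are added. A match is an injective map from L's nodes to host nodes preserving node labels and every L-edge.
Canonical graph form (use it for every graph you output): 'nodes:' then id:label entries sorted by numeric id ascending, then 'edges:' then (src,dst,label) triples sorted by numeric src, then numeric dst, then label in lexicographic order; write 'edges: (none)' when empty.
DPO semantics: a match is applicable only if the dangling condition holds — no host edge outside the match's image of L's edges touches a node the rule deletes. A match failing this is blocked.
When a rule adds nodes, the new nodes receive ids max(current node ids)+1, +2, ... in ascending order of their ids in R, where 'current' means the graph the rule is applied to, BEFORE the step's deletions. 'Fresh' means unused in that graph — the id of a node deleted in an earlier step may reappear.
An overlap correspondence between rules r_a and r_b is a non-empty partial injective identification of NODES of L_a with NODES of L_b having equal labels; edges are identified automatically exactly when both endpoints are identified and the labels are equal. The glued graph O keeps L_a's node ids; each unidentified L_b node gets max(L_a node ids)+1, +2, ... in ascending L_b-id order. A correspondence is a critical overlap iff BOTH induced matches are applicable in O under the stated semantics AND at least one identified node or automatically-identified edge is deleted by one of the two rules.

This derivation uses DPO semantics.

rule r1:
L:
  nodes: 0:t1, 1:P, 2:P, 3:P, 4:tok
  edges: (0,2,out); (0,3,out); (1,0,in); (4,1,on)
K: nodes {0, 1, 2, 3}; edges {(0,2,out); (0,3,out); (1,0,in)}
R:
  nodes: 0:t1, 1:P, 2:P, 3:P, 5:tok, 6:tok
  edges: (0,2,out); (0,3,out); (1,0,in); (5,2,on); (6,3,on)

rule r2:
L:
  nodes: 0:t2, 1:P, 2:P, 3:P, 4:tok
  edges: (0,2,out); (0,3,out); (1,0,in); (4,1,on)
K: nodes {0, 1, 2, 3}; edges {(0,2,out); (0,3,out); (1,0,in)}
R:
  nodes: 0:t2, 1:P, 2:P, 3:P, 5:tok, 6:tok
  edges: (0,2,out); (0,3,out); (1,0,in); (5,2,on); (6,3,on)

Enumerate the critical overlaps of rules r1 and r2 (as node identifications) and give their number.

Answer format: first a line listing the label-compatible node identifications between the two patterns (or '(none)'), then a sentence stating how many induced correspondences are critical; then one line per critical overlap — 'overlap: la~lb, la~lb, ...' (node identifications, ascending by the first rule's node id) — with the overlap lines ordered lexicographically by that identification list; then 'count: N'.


label-compatible node identifications between L(r1) and L(r2): 1~1, 1~2, 1~3, 2~1, 2~2, 2~3, 3~1, 3~2, 3~3, 4~4
7 of the induced correspondences are critical overlaps of r1 and r2.
overlap: 1~1, 2~2, 3~3, 4~4
overlap: 1~1, 2~2, 4~4
overlap: 1~1, 2~3, 3~2, 4~4
overlap: 1~1, 2~3, 4~4
overlap: 1~1, 3~2, 4~4
overlap: 1~1, 3~3, 4~4
overlap: 1~1, 4~4
count: 7


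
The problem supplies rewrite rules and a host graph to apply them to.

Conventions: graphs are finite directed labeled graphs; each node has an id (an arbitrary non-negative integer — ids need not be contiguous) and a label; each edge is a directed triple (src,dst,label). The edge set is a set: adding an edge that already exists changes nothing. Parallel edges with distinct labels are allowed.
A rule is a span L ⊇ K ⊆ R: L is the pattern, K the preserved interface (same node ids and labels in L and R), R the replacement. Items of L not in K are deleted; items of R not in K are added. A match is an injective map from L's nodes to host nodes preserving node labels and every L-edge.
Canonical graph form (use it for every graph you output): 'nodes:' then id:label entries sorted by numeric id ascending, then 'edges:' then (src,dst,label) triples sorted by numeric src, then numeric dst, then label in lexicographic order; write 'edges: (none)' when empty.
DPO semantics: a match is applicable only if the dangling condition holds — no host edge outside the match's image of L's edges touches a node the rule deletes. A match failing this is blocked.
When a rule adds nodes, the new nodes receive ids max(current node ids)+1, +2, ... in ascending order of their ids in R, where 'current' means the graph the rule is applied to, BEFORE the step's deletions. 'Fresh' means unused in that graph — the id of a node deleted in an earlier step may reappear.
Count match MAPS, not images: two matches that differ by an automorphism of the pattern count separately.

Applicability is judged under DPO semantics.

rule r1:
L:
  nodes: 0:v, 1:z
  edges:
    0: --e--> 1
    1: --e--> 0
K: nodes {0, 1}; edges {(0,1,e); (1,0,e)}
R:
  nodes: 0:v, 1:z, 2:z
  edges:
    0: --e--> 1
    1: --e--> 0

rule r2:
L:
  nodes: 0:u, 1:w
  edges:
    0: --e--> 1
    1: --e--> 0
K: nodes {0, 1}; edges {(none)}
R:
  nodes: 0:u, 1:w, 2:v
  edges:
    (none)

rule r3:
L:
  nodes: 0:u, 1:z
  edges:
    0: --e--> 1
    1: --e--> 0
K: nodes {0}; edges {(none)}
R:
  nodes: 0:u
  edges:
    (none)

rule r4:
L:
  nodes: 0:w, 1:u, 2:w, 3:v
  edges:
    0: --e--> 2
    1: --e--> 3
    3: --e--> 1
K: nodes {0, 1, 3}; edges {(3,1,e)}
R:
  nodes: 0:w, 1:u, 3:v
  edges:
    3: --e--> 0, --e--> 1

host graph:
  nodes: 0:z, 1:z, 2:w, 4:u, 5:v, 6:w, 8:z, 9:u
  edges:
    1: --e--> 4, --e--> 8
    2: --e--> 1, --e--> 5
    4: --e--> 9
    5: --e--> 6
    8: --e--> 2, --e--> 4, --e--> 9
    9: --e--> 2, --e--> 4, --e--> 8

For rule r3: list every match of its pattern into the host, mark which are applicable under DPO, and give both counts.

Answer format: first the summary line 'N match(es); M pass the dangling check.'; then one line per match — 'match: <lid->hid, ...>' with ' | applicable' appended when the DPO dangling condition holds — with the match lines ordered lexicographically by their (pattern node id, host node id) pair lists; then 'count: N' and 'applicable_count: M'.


1 match(es); 0 pass the dangling check.
match: 0->9, 1->8
count: 1
applicable_count: 0
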